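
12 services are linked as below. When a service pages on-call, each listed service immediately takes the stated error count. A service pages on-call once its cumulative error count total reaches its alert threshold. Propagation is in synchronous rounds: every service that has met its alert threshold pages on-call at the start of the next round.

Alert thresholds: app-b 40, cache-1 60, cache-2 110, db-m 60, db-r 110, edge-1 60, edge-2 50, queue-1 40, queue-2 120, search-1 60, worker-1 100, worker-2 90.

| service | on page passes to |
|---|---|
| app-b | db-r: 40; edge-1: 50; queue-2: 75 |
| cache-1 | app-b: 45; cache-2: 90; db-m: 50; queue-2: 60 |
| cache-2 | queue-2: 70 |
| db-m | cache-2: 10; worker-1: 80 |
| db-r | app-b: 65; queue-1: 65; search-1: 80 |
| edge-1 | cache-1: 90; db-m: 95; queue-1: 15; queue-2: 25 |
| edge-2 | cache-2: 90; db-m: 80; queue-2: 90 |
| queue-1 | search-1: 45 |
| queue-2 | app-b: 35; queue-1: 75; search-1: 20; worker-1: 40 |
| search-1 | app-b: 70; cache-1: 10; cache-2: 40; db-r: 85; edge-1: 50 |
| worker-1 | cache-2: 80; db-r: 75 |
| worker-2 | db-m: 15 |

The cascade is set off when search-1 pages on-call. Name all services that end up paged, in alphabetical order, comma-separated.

Round 1 — search-1 pages on-call (initial).
  app-b: +70 → 70 ≥ 40
  cache-1: +10 → 10 < 60
  cache-2: +40 → 40 < 110
  db-r: +85 → 85 < 110
  edge-1: +50 → 50 < 60
Round 2 — app-b pages on-call.
  db-r: +40 → 125 ≥ 110
  edge-1: +50 → 100 ≥ 60
  queue-2: +75 → 75 < 120
Round 3 — db-r, edge-1 page on-call.
  cache-1: +90 → 100 ≥ 60
  db-m: +95 → 95 ≥ 60
  queue-1: +65+15 → 80 ≥ 40
  queue-2: +25 → 100 < 120
Round 4 — cache-1, db-m, queue-1 page on-call.
  cache-2: +90+10 → 140 ≥ 110
  queue-2: +60 → 160 ≥ 120
  worker-1: +80 → 80 < 100
Round 5 — cache-2, queue-2 page on-call.
  worker-1: +40 → 120 ≥ 100
Round 6 — worker-1 pages on-call.
No further pages.

app-b, cache-1, cache-2, db-m, db-r, edge-1, queue-1, queue-2, search-1, worker-1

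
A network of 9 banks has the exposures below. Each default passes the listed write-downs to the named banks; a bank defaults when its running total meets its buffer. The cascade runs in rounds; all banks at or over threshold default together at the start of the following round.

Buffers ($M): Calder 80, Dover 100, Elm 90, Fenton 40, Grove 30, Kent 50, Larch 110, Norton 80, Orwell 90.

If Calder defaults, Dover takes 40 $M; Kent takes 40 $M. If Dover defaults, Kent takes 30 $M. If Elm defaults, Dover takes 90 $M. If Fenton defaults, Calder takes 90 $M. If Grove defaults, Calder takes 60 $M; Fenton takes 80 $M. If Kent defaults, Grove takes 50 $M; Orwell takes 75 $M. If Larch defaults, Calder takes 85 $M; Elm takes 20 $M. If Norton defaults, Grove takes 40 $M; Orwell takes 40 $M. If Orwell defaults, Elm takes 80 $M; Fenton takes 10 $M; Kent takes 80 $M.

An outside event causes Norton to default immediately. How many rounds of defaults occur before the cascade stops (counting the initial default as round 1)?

4

Round 1 — Norton defaults (initial).
  Grove: +40 → 40 ≥ 30
  Orwell: +40 → 40 < 90
Round 2 — Grove defaults.
  Calder: +60 → 60 < 80
  Fenton: +80 → 80 ≥ 40
Round 3 — Fenton defaults.
  Calder: +90 → 150 ≥ 80
Round 4 — Calder defaults.
  Dover: +40 → 40 < 100
  Kent: +40 → 40 < 50
No further defaults.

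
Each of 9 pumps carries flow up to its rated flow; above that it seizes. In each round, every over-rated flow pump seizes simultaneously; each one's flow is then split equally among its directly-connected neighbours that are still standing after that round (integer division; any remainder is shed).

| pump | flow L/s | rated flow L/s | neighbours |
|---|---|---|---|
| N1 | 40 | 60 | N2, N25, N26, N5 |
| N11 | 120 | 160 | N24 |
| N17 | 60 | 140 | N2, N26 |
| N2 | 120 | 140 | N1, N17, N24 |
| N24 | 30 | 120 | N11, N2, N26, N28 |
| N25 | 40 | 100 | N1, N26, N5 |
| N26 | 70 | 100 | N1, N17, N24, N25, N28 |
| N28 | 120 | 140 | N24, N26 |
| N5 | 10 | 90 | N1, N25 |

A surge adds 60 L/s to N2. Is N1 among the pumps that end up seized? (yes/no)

yes

Round 1 — N2 at 180 > 140. N2 seizes.
  N2 sheds 180 L/s to N1, N17, N24: 60 each.
    N1: 40+60 = 100 > 60
    N17: 60+60 = 120 ≤ 140
    N24: 30+60 = 90 ≤ 120
Round 2 — N1 seizes.
  N1 sheds 100 L/s to N25, N26, N5: 33 each (1 lost).
    N25: 40+33 = 73 ≤ 100
    N26: 70+33 = 103 > 100
    N5: 10+33 = 43 ≤ 90
Round 3 — N26 seizes.
  N26 sheds 103 L/s to N17, N24, N25, N28: 25 each (3 lost).
    N17: 120+25 = 145 > 140
    N24: 90+25 = 115 ≤ 120
    N25: 73+25 = 98 ≤ 100
    N28: 120+25 = 145 > 140
Round 4 — N17, N28 seize.
  N17 sheds 145 L/s: no online neighbours, lost.
  N28 sheds 145 L/s to N24: 145 each.
    N24: 115+145 = 260 > 120
Round 5 — N24 seizes.
  N24 sheds 260 L/s to N11: 260 each.
    N11: 120+260 = 380 > 160
Round 6 — N11 seizes.
  N11 sheds 380 L/s: no online neighbours, lost.
No further seizures.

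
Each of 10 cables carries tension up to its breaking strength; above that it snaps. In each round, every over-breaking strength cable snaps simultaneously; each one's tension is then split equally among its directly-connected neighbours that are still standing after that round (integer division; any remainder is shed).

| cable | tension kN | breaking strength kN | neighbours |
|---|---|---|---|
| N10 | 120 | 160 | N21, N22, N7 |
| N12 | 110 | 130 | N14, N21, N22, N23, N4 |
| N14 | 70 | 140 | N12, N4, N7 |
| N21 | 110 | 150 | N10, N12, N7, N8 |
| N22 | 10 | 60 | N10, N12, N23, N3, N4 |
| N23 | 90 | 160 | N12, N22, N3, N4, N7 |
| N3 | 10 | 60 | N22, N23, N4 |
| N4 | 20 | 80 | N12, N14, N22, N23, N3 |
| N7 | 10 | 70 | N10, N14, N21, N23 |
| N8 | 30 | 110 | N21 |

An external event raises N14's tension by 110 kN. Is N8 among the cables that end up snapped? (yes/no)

Round 1 — N14 at 180 > 140. N14 snaps.
  N14 sheds 180 kN to N12, N4, N7: 60 each.
    N12: 110+60 = 170 > 130
    N4: 20+60 = 80 ≤ 80
    N7: 10+60 = 70 ≤ 70
Round 2 — N12 snaps.
  N12 sheds 170 kN to N21, N22, N23, N4: 42 each (2 lost).
    N21: 110+42 = 152 > 150
    N22: 10+42 = 52 ≤ 60
    N23: 90+42 = 132 ≤ 160
    N4: 80+42 = 122 > 80
Round 3 — N21, N4 snap.
  N21 sheds 152 kN to N10, N7, N8: 50 each (2 lost).
    N10: 120+50 = 170 > 160
    N7: 70+50 = 120 > 70
    N8: 30+50 = 80 ≤ 110
  N4 sheds 122 kN to N22, N23, N3: 40 each (2 lost).
    N22: 52+40 = 92 > 60
    N23: 132+40 = 172 > 160
    N3: 10+40 = 50 ≤ 60
Round 4 — N10, N22, N23, N7 snap.
  N10 sheds 170 kN: no online neighbours, lost.
  N22 sheds 92 kN to N3: 92 each.
    N3: 50+92 = 142 > 60
  N23 sheds 172 kN to N3: 172 each.
    N3: 142+172 = 314 > 60
  N7 sheds 120 kN: no online neighbours, lost.
Round 5 — N3 snaps.
  N3 sheds 314 kN: no online neighbours, lost.
No further breaks.

no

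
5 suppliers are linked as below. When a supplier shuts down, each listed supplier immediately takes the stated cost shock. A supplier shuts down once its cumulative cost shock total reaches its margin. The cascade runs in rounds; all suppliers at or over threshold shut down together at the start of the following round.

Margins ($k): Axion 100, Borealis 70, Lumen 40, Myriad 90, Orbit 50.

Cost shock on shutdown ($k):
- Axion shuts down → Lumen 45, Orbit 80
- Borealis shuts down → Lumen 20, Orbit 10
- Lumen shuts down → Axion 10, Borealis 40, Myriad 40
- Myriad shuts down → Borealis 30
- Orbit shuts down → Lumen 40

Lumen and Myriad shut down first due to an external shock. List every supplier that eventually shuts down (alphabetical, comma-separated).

Round 1 — Lumen, Myriad shut down (initial).
  Axion: +10 → 10 < 100
  Borealis: +40+30 → 70 ≥ 70
Round 2 — Borealis shuts down.
  Orbit: +10 → 10 < 50
No further shutdowns.

Borealis, Lumen, Myriad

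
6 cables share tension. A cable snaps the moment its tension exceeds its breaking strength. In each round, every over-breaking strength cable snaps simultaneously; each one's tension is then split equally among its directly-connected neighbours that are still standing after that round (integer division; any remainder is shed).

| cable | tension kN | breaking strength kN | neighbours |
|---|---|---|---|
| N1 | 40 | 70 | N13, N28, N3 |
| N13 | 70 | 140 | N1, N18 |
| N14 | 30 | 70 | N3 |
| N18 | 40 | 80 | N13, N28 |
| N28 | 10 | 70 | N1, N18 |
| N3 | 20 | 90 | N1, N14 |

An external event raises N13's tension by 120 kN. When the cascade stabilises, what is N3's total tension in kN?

Round 1 — N13 at 190 > 140. N13 snaps.
  N13 sheds 190 kN to N1, N18: 95 each.
    N1: 40+95 = 135 > 70
    N18: 40+95 = 135 > 80
Round 2 — N1, N18 snap.
  N1 sheds 135 kN to N28, N3: 67 each (1 lost).
    N28: 10+67 = 77 > 70
    N3: 20+67 = 87 ≤ 90
  N18 sheds 135 kN to N28: 135 each.
    N28: 77+135 = 212 > 70
Round 3 — N28 snaps.
  N28 sheds 212 kN: no online neighbours, lost.
No further breaks.

87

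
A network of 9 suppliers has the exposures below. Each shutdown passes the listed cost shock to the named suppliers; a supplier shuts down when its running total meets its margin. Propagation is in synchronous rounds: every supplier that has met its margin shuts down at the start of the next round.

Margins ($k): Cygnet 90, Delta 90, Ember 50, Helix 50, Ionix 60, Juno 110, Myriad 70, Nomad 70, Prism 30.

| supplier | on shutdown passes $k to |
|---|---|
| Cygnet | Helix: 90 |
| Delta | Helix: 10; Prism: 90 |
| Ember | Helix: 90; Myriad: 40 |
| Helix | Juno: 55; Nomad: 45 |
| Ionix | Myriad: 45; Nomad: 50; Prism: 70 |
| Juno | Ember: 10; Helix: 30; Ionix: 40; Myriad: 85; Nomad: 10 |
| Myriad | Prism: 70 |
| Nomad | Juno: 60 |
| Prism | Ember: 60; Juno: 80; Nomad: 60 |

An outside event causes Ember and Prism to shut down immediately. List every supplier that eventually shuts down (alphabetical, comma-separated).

Round 1 — Ember, Prism shut down (initial).
  Helix: +90 → 90 ≥ 50
  Juno: +80 → 80 < 110
  Myriad: +40 → 40 < 70
  Nomad: +60 → 60 < 70
Round 2 — Helix shuts down.
  Juno: +55 → 135 ≥ 110
  Nomad: +45 → 105 ≥ 70
Round 3 — Juno, Nomad shut down.
  Ionix: +40 → 40 < 60
  Myriad: +85 → 125 ≥ 70
Round 4 — Myriad shuts down.
No further shutdowns.

Ember, Helix, Juno, Myriad, Nomad, Prism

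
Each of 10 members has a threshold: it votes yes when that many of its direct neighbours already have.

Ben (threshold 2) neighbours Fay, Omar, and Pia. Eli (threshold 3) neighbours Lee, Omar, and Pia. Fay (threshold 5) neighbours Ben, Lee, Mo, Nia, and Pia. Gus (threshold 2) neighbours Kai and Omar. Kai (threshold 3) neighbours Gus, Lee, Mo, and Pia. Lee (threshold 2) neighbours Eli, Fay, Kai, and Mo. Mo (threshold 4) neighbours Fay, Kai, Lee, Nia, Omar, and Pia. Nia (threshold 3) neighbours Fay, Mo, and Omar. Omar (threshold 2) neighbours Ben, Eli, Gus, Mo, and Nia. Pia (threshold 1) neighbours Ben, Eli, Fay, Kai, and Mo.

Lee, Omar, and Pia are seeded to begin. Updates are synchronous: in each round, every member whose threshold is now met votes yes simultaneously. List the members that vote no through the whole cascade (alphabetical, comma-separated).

Round 1 — Lee, Omar, Pia vote yes (initial).
Round 2 — checking thresholds:
  Ben: 2 of 3 neighbours ≥ 2, votes yes.
  Eli: 3 of 3 neighbours ≥ 3, votes yes.
  Fay: 2 of 5 neighbours < 5, holds.
  Gus: 1 of 2 neighbours < 2, holds.
  Kai: 2 of 4 neighbours < 3, holds.
  Mo: 3 of 6 neighbours < 4, holds.
  Nia: 1 of 3 neighbours < 3, holds.
Round 3 — no new yes votes; cascade stops.

Fay, Gus, Kai, Mo, Nia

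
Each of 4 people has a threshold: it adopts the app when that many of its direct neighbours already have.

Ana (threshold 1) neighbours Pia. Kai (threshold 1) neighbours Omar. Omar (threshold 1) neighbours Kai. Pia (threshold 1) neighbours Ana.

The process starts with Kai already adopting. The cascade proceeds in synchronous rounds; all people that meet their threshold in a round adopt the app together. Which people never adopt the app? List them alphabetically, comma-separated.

Ana, Pia

Round 1 — Kai adopts the app (initial).
Round 2 — checking thresholds:
  Omar: 1 of 1 neighbours ≥ 1, adopts the app.
Round 3 — no new adoptions; cascade stops.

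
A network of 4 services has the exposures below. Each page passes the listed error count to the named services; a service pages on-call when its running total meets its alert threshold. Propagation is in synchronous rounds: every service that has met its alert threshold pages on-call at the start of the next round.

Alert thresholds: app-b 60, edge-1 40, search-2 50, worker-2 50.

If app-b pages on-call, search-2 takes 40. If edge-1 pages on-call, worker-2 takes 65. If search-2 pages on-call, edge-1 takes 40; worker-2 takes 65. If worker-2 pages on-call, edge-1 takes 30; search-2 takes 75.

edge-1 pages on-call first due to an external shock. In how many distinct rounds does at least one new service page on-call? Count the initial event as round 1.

Round 1 — edge-1 pages on-call (initial).
  worker-2: +65 → 65 ≥ 50
Round 2 — worker-2 pages on-call.
  search-2: +75 → 75 ≥ 50
Round 3 — search-2 pages on-call.
No further pages.

3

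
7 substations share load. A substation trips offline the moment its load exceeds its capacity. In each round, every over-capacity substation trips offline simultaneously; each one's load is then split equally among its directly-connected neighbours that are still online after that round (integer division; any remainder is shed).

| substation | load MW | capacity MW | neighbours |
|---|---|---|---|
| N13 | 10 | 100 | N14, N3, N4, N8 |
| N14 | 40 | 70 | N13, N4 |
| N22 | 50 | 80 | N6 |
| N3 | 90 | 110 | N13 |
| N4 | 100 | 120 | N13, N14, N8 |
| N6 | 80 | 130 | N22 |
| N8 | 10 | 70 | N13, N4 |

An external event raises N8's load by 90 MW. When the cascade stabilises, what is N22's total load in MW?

50

Round 1 — N8 at 100 > 70. N8 trips offline.
  N8 sheds 100 MW to N13, N4: 50 each.
    N13: 10+50 = 60 ≤ 100
    N4: 100+50 = 150 > 120
Round 2 — N4 trips offline.
  N4 sheds 150 MW to N13, N14: 75 each.
    N13: 60+75 = 135 > 100
    N14: 40+75 = 115 > 70
Round 3 — N13, N14 trip offline.
  N13 sheds 135 MW to N3: 135 each.
    N3: 90+135 = 225 > 110
  N14 sheds 115 MW: no online neighbours, lost.
Round 4 — N3 trips offline.
  N3 sheds 225 MW: no online neighbours, lost.
No further trips.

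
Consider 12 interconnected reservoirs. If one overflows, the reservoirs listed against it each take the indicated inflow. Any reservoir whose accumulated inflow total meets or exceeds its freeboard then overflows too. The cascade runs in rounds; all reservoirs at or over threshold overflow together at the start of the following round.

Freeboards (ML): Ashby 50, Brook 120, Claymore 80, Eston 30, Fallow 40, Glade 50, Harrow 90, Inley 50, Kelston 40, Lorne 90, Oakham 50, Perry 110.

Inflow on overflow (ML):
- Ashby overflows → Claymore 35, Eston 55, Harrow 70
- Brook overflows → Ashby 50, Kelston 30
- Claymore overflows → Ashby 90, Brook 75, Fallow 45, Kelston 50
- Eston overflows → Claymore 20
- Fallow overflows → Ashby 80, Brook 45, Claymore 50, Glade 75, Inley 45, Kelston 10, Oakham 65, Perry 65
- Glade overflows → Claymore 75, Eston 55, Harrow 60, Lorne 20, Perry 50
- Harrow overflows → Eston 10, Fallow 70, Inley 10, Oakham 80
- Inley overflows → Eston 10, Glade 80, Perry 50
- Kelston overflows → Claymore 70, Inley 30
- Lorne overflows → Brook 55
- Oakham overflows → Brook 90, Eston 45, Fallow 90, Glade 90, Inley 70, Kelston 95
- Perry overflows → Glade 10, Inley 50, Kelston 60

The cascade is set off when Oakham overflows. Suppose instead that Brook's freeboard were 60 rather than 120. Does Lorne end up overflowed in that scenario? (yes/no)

With Brook's freeboard at 60:
Round 1 — Oakham overflows (initial).
  Brook: +90 → 90 ≥ 60
  Eston: +45 → 45 ≥ 30
  Fallow: +90 → 90 ≥ 40
  Glade: +90 → 90 ≥ 50
  Inley: +70 → 70 ≥ 50
  Kelston: +95 → 95 ≥ 40
Round 2 — Brook, Eston, Fallow, Glade, Inley, Kelston overflow.
  Ashby: +50+80 → 130 ≥ 50
  Claymore: +20+50+75+70 → 215 ≥ 80
  Harrow: +60 → 60 < 90
  Lorne: +20 → 20 < 90
  Perry: +65+50+50 → 165 ≥ 110
Round 3 — Ashby, Claymore, Perry overflow.
  Harrow: +70 → 130 ≥ 90
Round 4 — Harrow overflows.
No further overflows.

no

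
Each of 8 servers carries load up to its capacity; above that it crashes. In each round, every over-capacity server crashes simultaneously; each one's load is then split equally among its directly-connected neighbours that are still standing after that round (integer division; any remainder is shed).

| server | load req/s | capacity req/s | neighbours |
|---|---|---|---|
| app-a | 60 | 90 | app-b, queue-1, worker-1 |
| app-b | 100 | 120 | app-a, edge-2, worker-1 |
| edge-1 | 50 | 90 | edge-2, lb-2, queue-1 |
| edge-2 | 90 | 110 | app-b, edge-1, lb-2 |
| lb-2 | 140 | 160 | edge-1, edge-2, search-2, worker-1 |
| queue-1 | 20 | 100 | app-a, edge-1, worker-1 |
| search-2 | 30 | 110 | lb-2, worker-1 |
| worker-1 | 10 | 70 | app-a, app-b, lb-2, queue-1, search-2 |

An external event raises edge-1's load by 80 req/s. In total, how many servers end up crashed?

Round 1 — edge-1 at 130 > 90. edge-1 crashes.
  edge-1 sheds 130 req/s to edge-2, lb-2, queue-1: 43 each (1 lost).
    edge-2: 90+43 = 133 > 110
    lb-2: 140+43 = 183 > 160
    queue-1: 20+43 = 63 ≤ 100
Round 2 — edge-2, lb-2 crash.
  edge-2 sheds 133 req/s to app-b: 133 each.
    app-b: 100+133 = 233 > 120
  lb-2 sheds 183 req/s to search-2, worker-1: 91 each (1 lost).
    search-2: 30+91 = 121 > 110
    worker-1: 10+91 = 101 > 70
Round 3 — app-b, search-2, worker-1 crash.
  app-b sheds 233 req/s to app-a: 233 each.
    app-a: 60+233 = 293 > 90
  search-2 sheds 121 req/s: no online neighbours, lost.
  worker-1 sheds 101 req/s to app-a, queue-1: 50 each (1 lost).
    app-a: 293+50 = 343 > 90
    queue-1: 63+50 = 113 > 100
Round 4 — app-a, queue-1 crash.
  app-a sheds 343 req/s: no online neighbours, lost.
  queue-1 sheds 113 req/s: no online neighbours, lost.
No further crashes.

8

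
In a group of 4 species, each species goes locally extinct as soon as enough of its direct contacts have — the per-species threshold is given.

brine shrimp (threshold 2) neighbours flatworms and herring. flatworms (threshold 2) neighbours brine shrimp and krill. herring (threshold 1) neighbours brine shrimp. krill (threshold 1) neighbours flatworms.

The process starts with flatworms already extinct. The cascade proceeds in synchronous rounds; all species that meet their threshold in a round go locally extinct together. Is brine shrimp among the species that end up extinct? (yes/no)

Round 1 — flatworms goes locally extinct (initial).
Round 2 — checking thresholds:
  brine shrimp: 1 of 2 neighbours < 2, below threshold.
  krill: 1 of 1 neighbours ≥ 1, goes locally extinct.
Round 3 — no new extinctions; cascade stops.

no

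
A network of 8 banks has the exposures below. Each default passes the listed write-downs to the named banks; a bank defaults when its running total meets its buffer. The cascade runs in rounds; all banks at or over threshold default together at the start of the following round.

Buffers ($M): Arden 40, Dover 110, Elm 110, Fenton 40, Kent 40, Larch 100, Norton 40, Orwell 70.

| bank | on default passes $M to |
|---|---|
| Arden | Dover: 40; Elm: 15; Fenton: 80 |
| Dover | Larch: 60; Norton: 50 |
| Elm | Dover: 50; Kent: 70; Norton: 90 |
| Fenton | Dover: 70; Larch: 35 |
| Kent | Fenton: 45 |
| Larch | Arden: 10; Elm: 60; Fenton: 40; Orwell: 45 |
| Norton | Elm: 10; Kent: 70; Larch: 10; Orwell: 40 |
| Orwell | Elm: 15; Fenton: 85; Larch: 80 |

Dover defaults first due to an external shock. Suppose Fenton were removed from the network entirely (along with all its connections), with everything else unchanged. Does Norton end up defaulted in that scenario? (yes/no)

yes

With Fenton removed:
Round 1 — Dover defaults (initial).
  Larch: +60 → 60 < 100
  Norton: +50 → 50 ≥ 40
Round 2 — Norton defaults.
  Elm: +10 → 10 < 110
  Kent: +70 → 70 ≥ 40
  Larch: +10 → 70 < 100
  Orwell: +40 → 40 < 70
Round 3 — Kent defaults.
No further defaults.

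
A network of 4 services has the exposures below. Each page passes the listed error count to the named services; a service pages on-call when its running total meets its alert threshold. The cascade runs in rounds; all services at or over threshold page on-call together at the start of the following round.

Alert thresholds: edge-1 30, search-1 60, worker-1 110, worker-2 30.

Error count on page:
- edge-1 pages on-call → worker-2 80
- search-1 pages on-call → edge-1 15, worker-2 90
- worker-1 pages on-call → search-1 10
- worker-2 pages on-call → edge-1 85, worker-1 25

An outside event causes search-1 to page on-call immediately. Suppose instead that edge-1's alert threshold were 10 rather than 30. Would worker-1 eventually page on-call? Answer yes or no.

no

With edge-1's alert threshold at 10:
Round 1 — search-1 pages on-call (initial).
  edge-1: +15 → 15 ≥ 10
  worker-2: +90 → 90 ≥ 30
Round 2 — edge-1, worker-2 page on-call.
  worker-1: +25 → 25 < 110
No further pages.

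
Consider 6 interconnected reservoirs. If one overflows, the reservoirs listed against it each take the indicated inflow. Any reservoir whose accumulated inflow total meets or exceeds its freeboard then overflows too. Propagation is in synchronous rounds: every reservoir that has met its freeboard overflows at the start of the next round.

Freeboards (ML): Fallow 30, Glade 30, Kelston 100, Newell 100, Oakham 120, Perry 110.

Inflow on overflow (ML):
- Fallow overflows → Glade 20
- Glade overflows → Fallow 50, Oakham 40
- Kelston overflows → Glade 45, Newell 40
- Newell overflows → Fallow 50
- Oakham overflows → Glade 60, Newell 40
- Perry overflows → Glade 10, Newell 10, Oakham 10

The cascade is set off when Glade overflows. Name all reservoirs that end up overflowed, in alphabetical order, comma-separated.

Round 1 — Glade overflows (initial).
  Fallow: +50 → 50 ≥ 30
  Oakham: +40 → 40 < 120
Round 2 — Fallow overflows.
No further overflows.

Fallow, Glade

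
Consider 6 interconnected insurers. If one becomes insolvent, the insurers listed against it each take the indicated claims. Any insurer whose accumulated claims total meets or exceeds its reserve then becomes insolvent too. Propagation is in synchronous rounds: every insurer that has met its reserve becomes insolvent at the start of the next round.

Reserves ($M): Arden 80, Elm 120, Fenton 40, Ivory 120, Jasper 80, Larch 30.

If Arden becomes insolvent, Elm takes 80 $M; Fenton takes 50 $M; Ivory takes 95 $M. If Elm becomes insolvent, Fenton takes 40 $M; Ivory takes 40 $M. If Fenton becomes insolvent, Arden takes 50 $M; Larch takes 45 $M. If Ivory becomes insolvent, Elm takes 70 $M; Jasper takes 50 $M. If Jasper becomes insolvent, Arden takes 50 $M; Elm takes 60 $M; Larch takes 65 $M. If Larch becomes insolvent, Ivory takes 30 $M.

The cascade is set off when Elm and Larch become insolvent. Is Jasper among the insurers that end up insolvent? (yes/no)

no

Round 1 — Elm, Larch become insolvent (initial).
  Fenton: +40 → 40 ≥ 40
  Ivory: +40+30 → 70 < 120
Round 2 — Fenton becomes insolvent.
  Arden: +50 → 50 < 80
No further insolvencies.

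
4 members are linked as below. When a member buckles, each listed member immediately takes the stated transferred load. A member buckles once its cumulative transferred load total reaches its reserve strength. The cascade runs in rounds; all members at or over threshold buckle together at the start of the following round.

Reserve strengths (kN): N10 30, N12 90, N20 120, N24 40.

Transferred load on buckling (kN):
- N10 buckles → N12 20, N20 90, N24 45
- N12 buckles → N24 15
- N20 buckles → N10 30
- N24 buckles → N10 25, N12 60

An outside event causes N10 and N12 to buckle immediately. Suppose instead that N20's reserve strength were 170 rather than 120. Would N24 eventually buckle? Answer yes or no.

With N20's reserve strength at 170:
Round 1 — N10, N12 buckle (initial).
  N20: +90 → 90 < 170
  N24: +45+15 → 60 ≥ 40
Round 2 — N24 buckles.
No further bucklings.

yes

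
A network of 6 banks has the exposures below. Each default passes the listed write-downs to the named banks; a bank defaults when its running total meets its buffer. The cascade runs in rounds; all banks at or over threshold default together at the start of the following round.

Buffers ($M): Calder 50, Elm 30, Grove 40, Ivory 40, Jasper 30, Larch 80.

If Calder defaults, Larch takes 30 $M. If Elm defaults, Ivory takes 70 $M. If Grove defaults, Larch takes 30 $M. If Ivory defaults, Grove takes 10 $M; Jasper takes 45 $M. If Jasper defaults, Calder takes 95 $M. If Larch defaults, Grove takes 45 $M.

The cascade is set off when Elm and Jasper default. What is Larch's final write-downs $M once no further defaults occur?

30

Round 1 — Elm, Jasper default (initial).
  Calder: +95 → 95 ≥ 50
  Ivory: +70 → 70 ≥ 40
Round 2 — Calder, Ivory default.
  Grove: +10 → 10 < 40
  Larch: +30 → 30 < 80
No further defaults.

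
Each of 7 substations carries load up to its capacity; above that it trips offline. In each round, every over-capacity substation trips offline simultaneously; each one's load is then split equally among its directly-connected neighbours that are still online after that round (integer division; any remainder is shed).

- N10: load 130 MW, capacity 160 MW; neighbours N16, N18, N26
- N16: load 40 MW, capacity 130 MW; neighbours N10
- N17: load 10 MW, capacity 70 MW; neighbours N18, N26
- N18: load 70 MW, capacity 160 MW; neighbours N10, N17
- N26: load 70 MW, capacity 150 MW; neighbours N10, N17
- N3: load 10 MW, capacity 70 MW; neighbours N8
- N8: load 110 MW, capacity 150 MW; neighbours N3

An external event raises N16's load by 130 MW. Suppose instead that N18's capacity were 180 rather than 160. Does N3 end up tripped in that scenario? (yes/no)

With N18's capacity at 180:
Round 1 — N16 at 170 > 130. N16 trips offline.
  N16 sheds 170 MW to N10: 170 each.
    N10: 130+170 = 300 > 160
Round 2 — N10 trips offline.
  N10 sheds 300 MW to N18, N26: 150 each.
    N18: 70+150 = 220 > 180
    N26: 70+150 = 220 > 150
Round 3 — N18, N26 trip offline.
  N18 sheds 220 MW to N17: 220 each.
    N17: 10+220 = 230 > 70
  N26 sheds 220 MW to N17: 220 each.
    N17: 230+220 = 450 > 70
Round 4 — N17 trips offline.
  N17 sheds 450 MW: no online neighbours, lost.
No further trips.

no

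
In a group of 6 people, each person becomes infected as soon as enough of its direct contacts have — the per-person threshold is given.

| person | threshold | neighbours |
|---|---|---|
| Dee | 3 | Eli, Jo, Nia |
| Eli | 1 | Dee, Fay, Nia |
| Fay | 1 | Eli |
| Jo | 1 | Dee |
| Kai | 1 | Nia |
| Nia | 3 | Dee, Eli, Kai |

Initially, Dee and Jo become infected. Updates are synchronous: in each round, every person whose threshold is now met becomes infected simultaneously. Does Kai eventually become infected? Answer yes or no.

Round 1 — Dee, Jo become infected (initial).
Round 2 — checking thresholds:
  Eli: 1 of 3 neighbours ≥ 1, becomes infected.
  Nia: 1 of 3 neighbours < 3, below threshold.
Round 3 — checking thresholds:
  Fay: 1 of 1 neighbours ≥ 1, becomes infected.
  Nia: 2 of 3 neighbours < 3, below threshold.
Round 4 — no new infections; cascade stops.

no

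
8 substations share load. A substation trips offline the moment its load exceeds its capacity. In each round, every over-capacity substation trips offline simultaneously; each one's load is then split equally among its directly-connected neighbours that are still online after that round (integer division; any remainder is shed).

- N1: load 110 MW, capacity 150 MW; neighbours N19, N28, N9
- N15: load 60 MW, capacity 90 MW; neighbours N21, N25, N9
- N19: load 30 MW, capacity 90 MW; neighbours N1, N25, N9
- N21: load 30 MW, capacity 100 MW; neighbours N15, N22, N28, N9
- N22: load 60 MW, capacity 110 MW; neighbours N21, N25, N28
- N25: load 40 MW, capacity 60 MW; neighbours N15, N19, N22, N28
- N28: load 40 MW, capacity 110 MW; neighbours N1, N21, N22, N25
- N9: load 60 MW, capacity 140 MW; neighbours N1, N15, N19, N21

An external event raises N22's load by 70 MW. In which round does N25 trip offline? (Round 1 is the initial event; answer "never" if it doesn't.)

2

Round 1 — N22 at 130 > 110. N22 trips offline.
  N22 sheds 130 MW to N21, N25, N28: 43 each (1 lost).
    N21: 30+43 = 73 ≤ 100
    N25: 40+43 = 83 > 60
    N28: 40+43 = 83 ≤ 110
Round 2 — N25 trips offline.
  N25 sheds 83 MW to N15, N19, N28: 27 each (2 lost).
    N15: 60+27 = 87 ≤ 90
    N19: 30+27 = 57 ≤ 90
    N28: 83+27 = 110 ≤ 110
No further trips.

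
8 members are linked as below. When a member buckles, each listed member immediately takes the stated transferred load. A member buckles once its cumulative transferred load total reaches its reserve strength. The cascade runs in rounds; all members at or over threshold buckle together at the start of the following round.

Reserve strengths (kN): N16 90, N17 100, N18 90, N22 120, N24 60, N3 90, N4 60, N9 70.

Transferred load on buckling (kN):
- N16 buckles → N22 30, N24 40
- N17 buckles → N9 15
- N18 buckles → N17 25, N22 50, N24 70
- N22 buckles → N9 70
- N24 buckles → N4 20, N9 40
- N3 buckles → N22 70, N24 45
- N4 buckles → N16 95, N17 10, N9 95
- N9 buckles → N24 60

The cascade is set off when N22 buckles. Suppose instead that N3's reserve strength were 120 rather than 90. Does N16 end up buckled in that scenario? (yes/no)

no

With N3's reserve strength at 120:
Round 1 — N22 buckles (initial).
  N9: +70 → 70 ≥ 70
Round 2 — N9 buckles.
  N24: +60 → 60 ≥ 60
Round 3 — N24 buckles.
  N4: +20 → 20 < 60
No further bucklings.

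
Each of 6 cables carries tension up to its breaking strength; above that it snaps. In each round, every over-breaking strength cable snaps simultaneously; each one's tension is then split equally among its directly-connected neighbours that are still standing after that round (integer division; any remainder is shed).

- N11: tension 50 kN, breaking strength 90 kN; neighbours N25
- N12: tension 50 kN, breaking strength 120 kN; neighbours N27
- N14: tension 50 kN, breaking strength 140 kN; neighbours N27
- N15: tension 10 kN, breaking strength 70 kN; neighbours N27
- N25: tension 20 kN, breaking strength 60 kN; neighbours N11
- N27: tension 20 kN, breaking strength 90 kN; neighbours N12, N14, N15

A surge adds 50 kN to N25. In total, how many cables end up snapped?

Round 1 — N25 at 70 > 60. N25 snaps.
  N25 sheds 70 kN to N11: 70 each.
    N11: 50+70 = 120 > 90
Round 2 — N11 snaps.
  N11 sheds 120 kN: no online neighbours, lost.
No further breaks.

2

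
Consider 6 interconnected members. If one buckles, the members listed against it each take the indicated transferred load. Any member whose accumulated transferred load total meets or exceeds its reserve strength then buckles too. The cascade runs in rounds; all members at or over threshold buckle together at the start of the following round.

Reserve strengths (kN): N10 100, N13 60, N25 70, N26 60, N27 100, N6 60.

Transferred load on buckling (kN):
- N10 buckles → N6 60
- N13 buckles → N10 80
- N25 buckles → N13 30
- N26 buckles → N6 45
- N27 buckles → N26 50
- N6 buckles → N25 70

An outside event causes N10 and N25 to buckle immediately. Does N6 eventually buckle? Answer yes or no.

Round 1 — N10, N25 buckle (initial).
  N13: +30 → 30 < 60
  N6: +60 → 60 ≥ 60
Round 2 — N6 buckles.
No further bucklings.

yes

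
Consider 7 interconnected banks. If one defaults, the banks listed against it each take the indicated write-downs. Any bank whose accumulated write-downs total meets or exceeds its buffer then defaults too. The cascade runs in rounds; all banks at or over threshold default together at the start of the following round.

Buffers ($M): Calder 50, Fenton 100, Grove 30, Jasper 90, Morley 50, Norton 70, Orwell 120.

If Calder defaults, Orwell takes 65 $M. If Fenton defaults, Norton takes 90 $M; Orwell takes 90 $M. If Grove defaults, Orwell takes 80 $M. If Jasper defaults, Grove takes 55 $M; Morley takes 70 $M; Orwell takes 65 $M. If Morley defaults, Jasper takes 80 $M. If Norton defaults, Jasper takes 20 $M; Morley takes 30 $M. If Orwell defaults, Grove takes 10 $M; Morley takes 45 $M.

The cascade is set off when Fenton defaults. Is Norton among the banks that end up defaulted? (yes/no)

yes

Round 1 — Fenton defaults (initial).
  Norton: +90 → 90 ≥ 70
  Orwell: +90 → 90 < 120
Round 2 — Norton defaults.
  Jasper: +20 → 20 < 90
  Morley: +30 → 30 < 50
No further defaults.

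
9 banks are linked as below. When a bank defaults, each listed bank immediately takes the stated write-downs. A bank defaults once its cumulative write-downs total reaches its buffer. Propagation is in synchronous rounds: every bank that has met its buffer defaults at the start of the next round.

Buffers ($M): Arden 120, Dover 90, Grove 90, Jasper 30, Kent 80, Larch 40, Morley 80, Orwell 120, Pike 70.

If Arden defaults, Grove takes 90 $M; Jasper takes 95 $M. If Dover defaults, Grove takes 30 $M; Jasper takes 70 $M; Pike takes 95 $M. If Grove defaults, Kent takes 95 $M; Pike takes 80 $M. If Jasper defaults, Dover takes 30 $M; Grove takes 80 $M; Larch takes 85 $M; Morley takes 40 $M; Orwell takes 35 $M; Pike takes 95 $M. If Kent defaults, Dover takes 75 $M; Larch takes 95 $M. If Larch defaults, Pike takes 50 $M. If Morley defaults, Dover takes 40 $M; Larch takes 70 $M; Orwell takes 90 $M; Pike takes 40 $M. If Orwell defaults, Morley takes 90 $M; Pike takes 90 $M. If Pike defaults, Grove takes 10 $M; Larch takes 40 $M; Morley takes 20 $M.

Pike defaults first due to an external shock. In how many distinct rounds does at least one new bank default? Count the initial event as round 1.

Round 1 — Pike defaults (initial).
  Grove: +10 → 10 < 90
  Larch: +40 → 40 ≥ 40
  Morley: +20 → 20 < 80
Round 2 — Larch defaults.
No further defaults.

2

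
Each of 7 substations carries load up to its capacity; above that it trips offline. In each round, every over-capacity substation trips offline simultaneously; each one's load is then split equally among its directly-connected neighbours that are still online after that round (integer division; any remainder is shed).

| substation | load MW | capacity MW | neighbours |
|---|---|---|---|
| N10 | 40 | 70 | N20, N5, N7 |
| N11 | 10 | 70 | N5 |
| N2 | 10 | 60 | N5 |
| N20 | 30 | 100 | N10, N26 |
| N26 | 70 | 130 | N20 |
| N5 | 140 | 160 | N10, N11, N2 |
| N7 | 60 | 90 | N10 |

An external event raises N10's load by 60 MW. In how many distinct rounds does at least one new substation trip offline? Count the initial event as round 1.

Round 1 — N10 at 100 > 70. N10 trips offline.
  N10 sheds 100 MW to N20, N5, N7: 33 each (1 lost).
    N20: 30+33 = 63 ≤ 100
    N5: 140+33 = 173 > 160
    N7: 60+33 = 93 > 90
Round 2 — N5, N7 trip offline.
  N5 sheds 173 MW to N11, N2: 86 each (1 lost).
    N11: 10+86 = 96 > 70
    N2: 10+86 = 96 > 60
  N7 sheds 93 MW: no online neighbours, lost.
Round 3 — N11, N2 trip offline.
  N11 sheds 96 MW: no online neighbours, lost.
  N2 sheds 96 MW: no online neighbours, lost.
No further trips.

3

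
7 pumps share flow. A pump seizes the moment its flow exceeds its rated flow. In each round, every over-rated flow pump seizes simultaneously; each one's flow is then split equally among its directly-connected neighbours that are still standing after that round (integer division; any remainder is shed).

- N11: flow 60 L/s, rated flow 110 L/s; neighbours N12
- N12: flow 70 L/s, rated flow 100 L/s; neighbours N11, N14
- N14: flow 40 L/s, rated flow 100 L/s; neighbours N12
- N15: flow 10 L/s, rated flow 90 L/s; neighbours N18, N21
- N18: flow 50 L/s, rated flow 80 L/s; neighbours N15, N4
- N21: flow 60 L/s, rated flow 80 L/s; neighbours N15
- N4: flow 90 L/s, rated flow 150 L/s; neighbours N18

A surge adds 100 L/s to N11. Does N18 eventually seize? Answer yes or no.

Round 1 — N11 at 160 > 110. N11 seizes.
  N11 sheds 160 L/s to N12: 160 each.
    N12: 70+160 = 230 > 100
Round 2 — N12 seizes.
  N12 sheds 230 L/s to N14: 230 each.
    N14: 40+230 = 270 > 100
Round 3 — N14 seizes.
  N14 sheds 270 L/s: no online neighbours, lost.
No further seizures.

no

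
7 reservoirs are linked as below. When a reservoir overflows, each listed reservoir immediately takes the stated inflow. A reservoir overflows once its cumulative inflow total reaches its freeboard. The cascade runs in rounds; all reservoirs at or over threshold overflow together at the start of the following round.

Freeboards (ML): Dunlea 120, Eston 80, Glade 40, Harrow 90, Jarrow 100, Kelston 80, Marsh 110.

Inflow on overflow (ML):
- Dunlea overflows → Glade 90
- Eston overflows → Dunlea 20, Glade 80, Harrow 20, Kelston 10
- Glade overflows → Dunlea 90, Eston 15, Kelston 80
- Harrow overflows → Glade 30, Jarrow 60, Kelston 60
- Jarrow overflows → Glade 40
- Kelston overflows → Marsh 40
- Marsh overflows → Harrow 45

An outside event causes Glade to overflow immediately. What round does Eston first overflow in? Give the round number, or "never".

Round 1 — Glade overflows (initial).
  Dunlea: +90 → 90 < 120
  Eston: +15 → 15 < 80
  Kelston: +80 → 80 ≥ 80
Round 2 — Kelston overflows.
  Marsh: +40 → 40 < 110
No further overflows.

never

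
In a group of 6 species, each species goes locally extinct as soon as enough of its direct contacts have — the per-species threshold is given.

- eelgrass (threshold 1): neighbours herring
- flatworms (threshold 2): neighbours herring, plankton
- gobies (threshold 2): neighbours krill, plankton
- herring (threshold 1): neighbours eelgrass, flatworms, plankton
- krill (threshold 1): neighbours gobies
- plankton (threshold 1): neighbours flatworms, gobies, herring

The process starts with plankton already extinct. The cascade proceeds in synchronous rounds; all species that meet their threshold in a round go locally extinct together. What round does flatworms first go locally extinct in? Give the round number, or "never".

3

Round 1 — plankton goes locally extinct (initial).
Round 2 — checking thresholds:
  flatworms: 1 of 2 neighbours < 2, not yet.
  gobies: 1 of 2 neighbours < 2, not yet.
  herring: 1 of 3 neighbours ≥ 1, goes locally extinct.
Round 3 — checking thresholds:
  eelgrass: 1 of 1 neighbours ≥ 1, goes locally extinct.
  flatworms: 2 of 2 neighbours ≥ 2, goes locally extinct.
  gobies: 1 of 2 neighbours < 2, not yet.
Round 4 — no new extinctions; cascade stops.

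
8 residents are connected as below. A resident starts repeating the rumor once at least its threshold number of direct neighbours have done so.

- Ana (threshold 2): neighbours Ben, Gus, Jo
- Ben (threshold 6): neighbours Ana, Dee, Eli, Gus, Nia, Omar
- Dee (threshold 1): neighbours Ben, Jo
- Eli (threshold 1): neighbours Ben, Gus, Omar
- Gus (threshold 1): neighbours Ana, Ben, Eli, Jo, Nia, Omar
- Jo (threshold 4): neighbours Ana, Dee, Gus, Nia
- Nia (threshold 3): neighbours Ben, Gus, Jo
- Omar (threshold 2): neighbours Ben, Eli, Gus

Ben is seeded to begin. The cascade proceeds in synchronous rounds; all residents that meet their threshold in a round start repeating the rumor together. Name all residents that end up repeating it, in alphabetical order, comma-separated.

Round 1 — Ben starts repeating the rumor (initial).
Round 2 — checking thresholds:
  Ana: 1 of 3 neighbours < 2, below threshold.
  Dee: 1 of 2 neighbours ≥ 1, starts repeating the rumor.
  Eli: 1 of 3 neighbours ≥ 1, starts repeating the rumor.
  Gus: 1 of 6 neighbours ≥ 1, starts repeating the rumor.
  Nia: 1 of 3 neighbours < 3, below threshold.
  Omar: 1 of 3 neighbours < 2, below threshold.
Round 3 — checking thresholds:
  Ana: 2 of 3 neighbours ≥ 2, starts repeating the rumor.
  Jo: 2 of 4 neighbours < 4, below threshold.
  Nia: 2 of 3 neighbours < 3, below threshold.
  Omar: 3 of 3 neighbours ≥ 2, starts repeating the rumor.
Round 4 — no new spreads; cascade stops.

Ana, Ben, Dee, Eli, Gus, Omar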